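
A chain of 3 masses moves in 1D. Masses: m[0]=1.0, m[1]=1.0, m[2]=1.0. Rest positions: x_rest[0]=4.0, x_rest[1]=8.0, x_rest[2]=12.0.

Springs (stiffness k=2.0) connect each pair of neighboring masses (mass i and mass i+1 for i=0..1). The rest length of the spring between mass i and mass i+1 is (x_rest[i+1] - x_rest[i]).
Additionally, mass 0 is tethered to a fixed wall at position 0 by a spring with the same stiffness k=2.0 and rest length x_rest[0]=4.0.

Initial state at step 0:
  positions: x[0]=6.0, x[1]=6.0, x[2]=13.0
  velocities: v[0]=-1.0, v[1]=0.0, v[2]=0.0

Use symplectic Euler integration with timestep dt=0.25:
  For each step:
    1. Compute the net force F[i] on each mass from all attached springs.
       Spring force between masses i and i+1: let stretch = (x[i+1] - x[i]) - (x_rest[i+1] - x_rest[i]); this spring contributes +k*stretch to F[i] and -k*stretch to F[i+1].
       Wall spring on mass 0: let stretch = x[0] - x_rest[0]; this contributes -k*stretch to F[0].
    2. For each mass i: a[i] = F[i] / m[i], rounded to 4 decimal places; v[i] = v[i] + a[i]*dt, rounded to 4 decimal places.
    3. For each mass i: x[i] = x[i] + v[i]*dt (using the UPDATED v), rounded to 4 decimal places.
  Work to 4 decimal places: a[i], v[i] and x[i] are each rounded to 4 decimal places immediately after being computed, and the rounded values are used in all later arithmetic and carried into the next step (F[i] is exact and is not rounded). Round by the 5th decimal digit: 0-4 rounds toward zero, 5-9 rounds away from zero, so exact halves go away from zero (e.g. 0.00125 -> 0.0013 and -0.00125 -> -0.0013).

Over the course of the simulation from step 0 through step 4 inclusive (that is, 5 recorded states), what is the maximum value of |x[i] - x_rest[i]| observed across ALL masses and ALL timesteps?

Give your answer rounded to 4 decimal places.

Answer: 2.3181

Derivation:
Step 0: x=[6.0000 6.0000 13.0000] v=[-1.0000 0.0000 0.0000]
Step 1: x=[5.0000 6.8750 12.6250] v=[-4.0000 3.5000 -1.5000]
Step 2: x=[3.6094 8.2344 12.0313] v=[-5.5625 5.4375 -2.3750]
Step 3: x=[2.3457 9.4903 11.4629] v=[-5.0547 5.0235 -2.2735]
Step 4: x=[1.6819 10.0997 11.1480] v=[-2.6553 2.4375 -1.2598]
Max displacement = 2.3181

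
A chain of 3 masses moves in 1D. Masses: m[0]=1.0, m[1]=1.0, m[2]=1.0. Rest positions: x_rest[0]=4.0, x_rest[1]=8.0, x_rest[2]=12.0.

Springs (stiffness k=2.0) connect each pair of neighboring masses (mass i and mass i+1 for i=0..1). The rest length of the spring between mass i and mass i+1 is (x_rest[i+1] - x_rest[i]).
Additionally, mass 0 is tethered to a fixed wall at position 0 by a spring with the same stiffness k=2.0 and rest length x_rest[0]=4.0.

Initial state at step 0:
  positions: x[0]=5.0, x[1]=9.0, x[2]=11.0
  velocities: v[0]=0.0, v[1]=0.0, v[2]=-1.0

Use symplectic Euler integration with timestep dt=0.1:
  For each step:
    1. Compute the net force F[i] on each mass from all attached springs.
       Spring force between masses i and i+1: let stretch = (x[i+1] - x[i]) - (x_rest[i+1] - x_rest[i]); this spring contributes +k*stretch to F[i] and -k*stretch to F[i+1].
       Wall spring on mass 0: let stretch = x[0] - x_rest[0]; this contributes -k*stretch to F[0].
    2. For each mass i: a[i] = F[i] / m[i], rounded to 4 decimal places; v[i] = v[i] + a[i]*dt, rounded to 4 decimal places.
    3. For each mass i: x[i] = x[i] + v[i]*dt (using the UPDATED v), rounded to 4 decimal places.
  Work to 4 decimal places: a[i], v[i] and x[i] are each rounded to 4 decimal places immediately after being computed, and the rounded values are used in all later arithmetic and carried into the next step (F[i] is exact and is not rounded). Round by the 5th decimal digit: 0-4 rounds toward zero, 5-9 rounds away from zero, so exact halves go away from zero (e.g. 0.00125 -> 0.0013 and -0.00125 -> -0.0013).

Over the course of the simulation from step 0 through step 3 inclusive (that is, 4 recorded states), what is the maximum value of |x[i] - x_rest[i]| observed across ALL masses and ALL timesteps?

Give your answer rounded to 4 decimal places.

Step 0: x=[5.0000 9.0000 11.0000] v=[0.0000 0.0000 -1.0000]
Step 1: x=[4.9800 8.9600 10.9400] v=[-0.2000 -0.4000 -0.6000]
Step 2: x=[4.9400 8.8800 10.9204] v=[-0.4000 -0.8000 -0.1960]
Step 3: x=[4.8800 8.7620 10.9400] v=[-0.6000 -1.1799 0.1959]
Max displacement = 1.0796

Answer: 1.0796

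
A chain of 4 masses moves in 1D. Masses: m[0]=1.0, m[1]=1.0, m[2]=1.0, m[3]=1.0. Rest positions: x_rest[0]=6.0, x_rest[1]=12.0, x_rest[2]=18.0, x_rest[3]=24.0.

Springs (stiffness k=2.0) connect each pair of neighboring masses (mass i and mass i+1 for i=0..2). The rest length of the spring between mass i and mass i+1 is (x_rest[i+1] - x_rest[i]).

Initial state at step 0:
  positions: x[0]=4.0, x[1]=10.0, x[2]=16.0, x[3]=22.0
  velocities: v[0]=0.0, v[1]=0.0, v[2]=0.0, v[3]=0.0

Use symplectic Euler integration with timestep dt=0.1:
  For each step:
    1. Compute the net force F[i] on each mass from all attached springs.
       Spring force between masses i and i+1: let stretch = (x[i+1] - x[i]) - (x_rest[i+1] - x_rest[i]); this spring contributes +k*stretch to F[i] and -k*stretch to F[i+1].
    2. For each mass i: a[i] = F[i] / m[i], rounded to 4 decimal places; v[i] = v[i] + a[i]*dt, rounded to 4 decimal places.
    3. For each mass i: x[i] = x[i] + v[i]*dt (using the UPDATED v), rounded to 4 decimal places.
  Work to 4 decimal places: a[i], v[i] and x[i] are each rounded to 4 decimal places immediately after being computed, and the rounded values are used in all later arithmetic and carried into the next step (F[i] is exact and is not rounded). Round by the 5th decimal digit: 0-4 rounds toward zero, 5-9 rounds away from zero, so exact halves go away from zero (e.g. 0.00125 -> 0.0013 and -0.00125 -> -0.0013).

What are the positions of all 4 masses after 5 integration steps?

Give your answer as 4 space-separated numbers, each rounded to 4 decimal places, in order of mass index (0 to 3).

Answer: 4.0000 10.0000 16.0000 22.0000

Derivation:
Step 0: x=[4.0000 10.0000 16.0000 22.0000] v=[0.0000 0.0000 0.0000 0.0000]
Step 1: x=[4.0000 10.0000 16.0000 22.0000] v=[0.0000 0.0000 0.0000 0.0000]
Step 2: x=[4.0000 10.0000 16.0000 22.0000] v=[0.0000 0.0000 0.0000 0.0000]
Step 3: x=[4.0000 10.0000 16.0000 22.0000] v=[0.0000 0.0000 0.0000 0.0000]
Step 4: x=[4.0000 10.0000 16.0000 22.0000] v=[0.0000 0.0000 0.0000 0.0000]
Step 5: x=[4.0000 10.0000 16.0000 22.0000] v=[0.0000 0.0000 0.0000 0.0000]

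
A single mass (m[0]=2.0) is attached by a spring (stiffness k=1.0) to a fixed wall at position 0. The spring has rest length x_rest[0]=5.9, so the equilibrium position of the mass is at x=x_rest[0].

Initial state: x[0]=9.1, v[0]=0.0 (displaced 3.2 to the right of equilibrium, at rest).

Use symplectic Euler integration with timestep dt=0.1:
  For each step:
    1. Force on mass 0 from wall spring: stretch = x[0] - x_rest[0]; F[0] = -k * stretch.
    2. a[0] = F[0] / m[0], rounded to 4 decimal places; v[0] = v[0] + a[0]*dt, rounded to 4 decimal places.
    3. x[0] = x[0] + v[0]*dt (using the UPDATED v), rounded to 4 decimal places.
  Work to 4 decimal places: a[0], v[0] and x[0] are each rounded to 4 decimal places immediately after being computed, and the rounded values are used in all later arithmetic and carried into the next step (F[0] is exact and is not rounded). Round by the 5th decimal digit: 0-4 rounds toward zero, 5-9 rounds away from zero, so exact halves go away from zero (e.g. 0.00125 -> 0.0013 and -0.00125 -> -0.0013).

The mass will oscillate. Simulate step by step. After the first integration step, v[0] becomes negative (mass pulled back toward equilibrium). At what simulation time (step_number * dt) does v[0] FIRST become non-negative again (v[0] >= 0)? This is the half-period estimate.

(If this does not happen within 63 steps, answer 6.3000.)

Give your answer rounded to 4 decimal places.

Answer: 4.5000

Derivation:
Step 0: x=[9.1000] v=[0.0000]
Step 1: x=[9.0840] v=[-0.1600]
Step 2: x=[9.0521] v=[-0.3192]
Step 3: x=[9.0044] v=[-0.4768]
Step 4: x=[8.9412] v=[-0.6320]
Step 5: x=[8.8628] v=[-0.7841]
Step 6: x=[8.7696] v=[-0.9322]
Step 7: x=[8.6620] v=[-1.0757]
Step 8: x=[8.5406] v=[-1.2138]
Step 9: x=[8.4060] v=[-1.3458]
Step 10: x=[8.2589] v=[-1.4711]
Step 11: x=[8.1000] v=[-1.5891]
Step 12: x=[7.9301] v=[-1.6991]
Step 13: x=[7.7500] v=[-1.8006]
Step 14: x=[7.5607] v=[-1.8931]
Step 15: x=[7.3631] v=[-1.9761]
Step 16: x=[7.1582] v=[-2.0493]
Step 17: x=[6.9470] v=[-2.1122]
Step 18: x=[6.7305] v=[-2.1646]
Step 19: x=[6.5099] v=[-2.2061]
Step 20: x=[6.2862] v=[-2.2366]
Step 21: x=[6.0606] v=[-2.2559]
Step 22: x=[5.8342] v=[-2.2639]
Step 23: x=[5.6081] v=[-2.2606]
Step 24: x=[5.3835] v=[-2.2460]
Step 25: x=[5.1615] v=[-2.2202]
Step 26: x=[4.9432] v=[-2.1833]
Step 27: x=[4.7297] v=[-2.1355]
Step 28: x=[4.5220] v=[-2.0770]
Step 29: x=[4.3212] v=[-2.0081]
Step 30: x=[4.1283] v=[-1.9292]
Step 31: x=[3.9442] v=[-1.8406]
Step 32: x=[3.7699] v=[-1.7428]
Step 33: x=[3.6063] v=[-1.6363]
Step 34: x=[3.4541] v=[-1.5216]
Step 35: x=[3.3142] v=[-1.3993]
Step 36: x=[3.1872] v=[-1.2700]
Step 37: x=[3.0738] v=[-1.1344]
Step 38: x=[2.9745] v=[-0.9931]
Step 39: x=[2.8898] v=[-0.8468]
Step 40: x=[2.8202] v=[-0.6963]
Step 41: x=[2.7660] v=[-0.5423]
Step 42: x=[2.7274] v=[-0.3856]
Step 43: x=[2.7047] v=[-0.2270]
Step 44: x=[2.6980] v=[-0.0672]
Step 45: x=[2.7073] v=[0.0929]
First v>=0 after going negative at step 45, time=4.5000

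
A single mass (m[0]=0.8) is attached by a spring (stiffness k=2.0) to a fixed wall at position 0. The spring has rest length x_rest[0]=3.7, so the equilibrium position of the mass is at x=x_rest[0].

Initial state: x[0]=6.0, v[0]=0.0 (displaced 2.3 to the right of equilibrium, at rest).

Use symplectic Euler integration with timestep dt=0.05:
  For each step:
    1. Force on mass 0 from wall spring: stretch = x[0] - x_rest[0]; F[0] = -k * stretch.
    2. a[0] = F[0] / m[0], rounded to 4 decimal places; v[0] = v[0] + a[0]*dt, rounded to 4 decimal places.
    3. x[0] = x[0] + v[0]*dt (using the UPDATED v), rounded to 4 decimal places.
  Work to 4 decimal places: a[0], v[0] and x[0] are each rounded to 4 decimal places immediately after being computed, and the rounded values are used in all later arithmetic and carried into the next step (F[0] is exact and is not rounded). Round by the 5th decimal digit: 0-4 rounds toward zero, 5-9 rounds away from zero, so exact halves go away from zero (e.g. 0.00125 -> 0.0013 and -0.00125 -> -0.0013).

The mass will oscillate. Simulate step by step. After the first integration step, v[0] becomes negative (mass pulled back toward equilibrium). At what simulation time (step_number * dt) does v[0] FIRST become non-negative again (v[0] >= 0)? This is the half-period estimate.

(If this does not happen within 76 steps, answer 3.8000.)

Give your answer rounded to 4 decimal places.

Step 0: x=[6.0000] v=[0.0000]
Step 1: x=[5.9856] v=[-0.2875]
Step 2: x=[5.9569] v=[-0.5732]
Step 3: x=[5.9141] v=[-0.8553]
Step 4: x=[5.8575] v=[-1.1321]
Step 5: x=[5.7874] v=[-1.4018]
Step 6: x=[5.7043] v=[-1.6627]
Step 7: x=[5.6086] v=[-1.9132]
Step 8: x=[5.5010] v=[-2.1518]
Step 9: x=[5.3822] v=[-2.3769]
Step 10: x=[5.2528] v=[-2.5872]
Step 11: x=[5.1137] v=[-2.7813]
Step 12: x=[4.9658] v=[-2.9580]
Step 13: x=[4.8100] v=[-3.1162]
Step 14: x=[4.6473] v=[-3.2550]
Step 15: x=[4.4786] v=[-3.3734]
Step 16: x=[4.3051] v=[-3.4707]
Step 17: x=[4.1278] v=[-3.5463]
Step 18: x=[3.9478] v=[-3.5998]
Step 19: x=[3.7663] v=[-3.6308]
Step 20: x=[3.5843] v=[-3.6391]
Step 21: x=[3.4031] v=[-3.6246]
Step 22: x=[3.2237] v=[-3.5875]
Step 23: x=[3.0473] v=[-3.5280]
Step 24: x=[2.8750] v=[-3.4464]
Step 25: x=[2.7078] v=[-3.3433]
Step 26: x=[2.5468] v=[-3.2193]
Step 27: x=[2.3930] v=[-3.0752]
Step 28: x=[2.2474] v=[-2.9118]
Step 29: x=[2.1109] v=[-2.7302]
Step 30: x=[1.9843] v=[-2.5316]
Step 31: x=[1.8684] v=[-2.3171]
Step 32: x=[1.7640] v=[-2.0882]
Step 33: x=[1.6717] v=[-1.8462]
Step 34: x=[1.5921] v=[-1.5927]
Step 35: x=[1.5256] v=[-1.3292]
Step 36: x=[1.4727] v=[-1.0574]
Step 37: x=[1.4338] v=[-0.7790]
Step 38: x=[1.4090] v=[-0.4957]
Step 39: x=[1.3985] v=[-0.2093]
Step 40: x=[1.4024] v=[0.0784]
First v>=0 after going negative at step 40, time=2.0000

Answer: 2.0000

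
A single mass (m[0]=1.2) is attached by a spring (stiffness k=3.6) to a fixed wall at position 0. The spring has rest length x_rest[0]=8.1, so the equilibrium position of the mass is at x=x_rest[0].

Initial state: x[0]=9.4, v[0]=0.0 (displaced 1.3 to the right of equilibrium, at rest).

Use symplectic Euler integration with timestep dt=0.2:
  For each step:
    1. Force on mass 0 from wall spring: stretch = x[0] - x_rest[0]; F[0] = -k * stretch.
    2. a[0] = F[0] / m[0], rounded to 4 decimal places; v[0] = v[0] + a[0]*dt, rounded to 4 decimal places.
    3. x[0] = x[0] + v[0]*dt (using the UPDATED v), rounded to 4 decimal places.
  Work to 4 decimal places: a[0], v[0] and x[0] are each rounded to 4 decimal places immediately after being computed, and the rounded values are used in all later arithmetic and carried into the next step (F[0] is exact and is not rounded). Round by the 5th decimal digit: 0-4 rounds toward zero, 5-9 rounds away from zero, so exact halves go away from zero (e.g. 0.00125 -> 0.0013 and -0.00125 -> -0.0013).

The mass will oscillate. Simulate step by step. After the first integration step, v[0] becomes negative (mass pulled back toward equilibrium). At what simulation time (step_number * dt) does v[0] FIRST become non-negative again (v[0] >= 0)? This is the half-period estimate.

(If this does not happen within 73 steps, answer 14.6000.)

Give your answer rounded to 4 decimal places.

Step 0: x=[9.4000] v=[0.0000]
Step 1: x=[9.2440] v=[-0.7800]
Step 2: x=[8.9507] v=[-1.4664]
Step 3: x=[8.5553] v=[-1.9768]
Step 4: x=[8.1053] v=[-2.2500]
Step 5: x=[7.6547] v=[-2.2532]
Step 6: x=[7.2575] v=[-1.9860]
Step 7: x=[6.9614] v=[-1.4805]
Step 8: x=[6.8019] v=[-0.7973]
Step 9: x=[6.7982] v=[-0.0184]
Step 10: x=[6.9507] v=[0.7627]
First v>=0 after going negative at step 10, time=2.0000

Answer: 2.0000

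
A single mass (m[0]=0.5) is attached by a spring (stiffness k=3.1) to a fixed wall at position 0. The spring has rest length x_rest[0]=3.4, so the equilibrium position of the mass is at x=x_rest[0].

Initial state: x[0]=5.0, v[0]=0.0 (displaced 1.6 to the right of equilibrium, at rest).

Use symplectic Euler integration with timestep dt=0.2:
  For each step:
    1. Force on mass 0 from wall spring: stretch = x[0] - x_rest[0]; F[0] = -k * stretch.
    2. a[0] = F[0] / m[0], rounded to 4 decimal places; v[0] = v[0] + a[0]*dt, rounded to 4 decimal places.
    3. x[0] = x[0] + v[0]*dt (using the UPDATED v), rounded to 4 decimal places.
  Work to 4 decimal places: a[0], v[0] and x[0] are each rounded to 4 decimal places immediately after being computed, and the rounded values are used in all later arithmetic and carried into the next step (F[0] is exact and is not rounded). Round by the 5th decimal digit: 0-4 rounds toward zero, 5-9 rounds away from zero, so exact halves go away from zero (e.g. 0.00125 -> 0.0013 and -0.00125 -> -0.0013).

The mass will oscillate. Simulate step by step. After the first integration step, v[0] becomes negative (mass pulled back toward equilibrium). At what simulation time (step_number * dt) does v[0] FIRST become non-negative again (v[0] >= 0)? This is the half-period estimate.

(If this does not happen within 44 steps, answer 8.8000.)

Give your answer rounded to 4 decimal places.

Step 0: x=[5.0000] v=[0.0000]
Step 1: x=[4.6032] v=[-1.9840]
Step 2: x=[3.9080] v=[-3.4760]
Step 3: x=[3.0868] v=[-4.1059]
Step 4: x=[2.3433] v=[-3.7175]
Step 5: x=[1.8619] v=[-2.4072]
Step 6: x=[1.7619] v=[-0.5000]
Step 7: x=[2.0681] v=[1.5312]
First v>=0 after going negative at step 7, time=1.4000

Answer: 1.4000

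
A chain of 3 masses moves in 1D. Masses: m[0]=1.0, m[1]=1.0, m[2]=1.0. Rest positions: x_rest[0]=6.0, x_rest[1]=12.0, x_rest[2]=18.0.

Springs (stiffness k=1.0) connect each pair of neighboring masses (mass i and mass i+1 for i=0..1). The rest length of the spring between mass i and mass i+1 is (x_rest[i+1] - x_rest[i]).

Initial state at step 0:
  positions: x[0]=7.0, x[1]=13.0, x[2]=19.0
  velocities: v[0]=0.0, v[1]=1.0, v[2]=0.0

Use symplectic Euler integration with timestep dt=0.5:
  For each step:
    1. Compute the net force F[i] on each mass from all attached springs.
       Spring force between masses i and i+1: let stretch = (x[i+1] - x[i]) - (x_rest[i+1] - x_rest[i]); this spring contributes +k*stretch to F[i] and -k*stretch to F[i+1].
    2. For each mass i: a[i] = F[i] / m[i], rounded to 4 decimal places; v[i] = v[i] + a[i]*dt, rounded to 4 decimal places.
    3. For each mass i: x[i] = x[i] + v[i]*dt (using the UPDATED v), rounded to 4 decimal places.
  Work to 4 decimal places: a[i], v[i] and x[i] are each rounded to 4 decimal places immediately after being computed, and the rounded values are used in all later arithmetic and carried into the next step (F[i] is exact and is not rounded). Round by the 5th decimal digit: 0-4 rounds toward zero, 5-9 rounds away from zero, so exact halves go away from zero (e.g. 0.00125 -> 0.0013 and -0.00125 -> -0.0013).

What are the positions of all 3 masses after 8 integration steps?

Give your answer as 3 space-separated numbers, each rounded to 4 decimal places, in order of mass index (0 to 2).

Answer: 8.1688 14.6633 20.1688

Derivation:
Step 0: x=[7.0000 13.0000 19.0000] v=[0.0000 1.0000 0.0000]
Step 1: x=[7.0000 13.5000 19.0000] v=[0.0000 1.0000 0.0000]
Step 2: x=[7.1250 13.7500 19.1250] v=[0.2500 0.5000 0.2500]
Step 3: x=[7.4063 13.6875 19.4063] v=[0.5625 -0.1250 0.5625]
Step 4: x=[7.7579 13.4844 19.7579] v=[0.7031 -0.4062 0.7031]
Step 5: x=[8.0411 13.4181 20.0411] v=[0.5664 -0.1327 0.5664]
Step 6: x=[8.1686 13.6633 20.1686] v=[0.2549 0.4903 0.2549]
Step 7: x=[8.1698 14.1611 20.1698] v=[0.0023 0.9956 0.0023]
Step 8: x=[8.1688 14.6633 20.1688] v=[-0.0021 1.0043 -0.0021]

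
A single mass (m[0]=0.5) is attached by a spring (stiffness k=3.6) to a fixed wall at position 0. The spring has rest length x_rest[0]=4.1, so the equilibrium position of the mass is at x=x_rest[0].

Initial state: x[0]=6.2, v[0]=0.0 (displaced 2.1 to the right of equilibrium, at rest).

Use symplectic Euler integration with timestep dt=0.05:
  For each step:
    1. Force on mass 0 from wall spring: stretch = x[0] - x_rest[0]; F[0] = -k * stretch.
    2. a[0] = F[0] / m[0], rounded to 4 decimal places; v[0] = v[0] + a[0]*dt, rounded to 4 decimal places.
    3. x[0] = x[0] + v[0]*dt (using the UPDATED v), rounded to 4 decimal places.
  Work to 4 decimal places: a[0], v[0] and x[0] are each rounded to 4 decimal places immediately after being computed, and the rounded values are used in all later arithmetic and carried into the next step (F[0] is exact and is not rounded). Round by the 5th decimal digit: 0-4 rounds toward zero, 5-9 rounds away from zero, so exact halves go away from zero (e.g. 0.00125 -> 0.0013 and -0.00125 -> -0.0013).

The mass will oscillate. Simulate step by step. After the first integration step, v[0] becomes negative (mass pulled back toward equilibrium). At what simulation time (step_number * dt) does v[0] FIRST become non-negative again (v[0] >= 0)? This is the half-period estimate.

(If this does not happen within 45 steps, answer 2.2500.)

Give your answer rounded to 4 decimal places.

Answer: 1.2000

Derivation:
Step 0: x=[6.2000] v=[0.0000]
Step 1: x=[6.1622] v=[-0.7560]
Step 2: x=[6.0873] v=[-1.4984]
Step 3: x=[5.9766] v=[-2.2138]
Step 4: x=[5.8321] v=[-2.8894]
Step 5: x=[5.6565] v=[-3.5130]
Step 6: x=[5.4528] v=[-4.0733]
Step 7: x=[5.2248] v=[-4.5603]
Step 8: x=[4.9765] v=[-4.9652]
Step 9: x=[4.7125] v=[-5.2807]
Step 10: x=[4.4374] v=[-5.5012]
Step 11: x=[4.1563] v=[-5.6227]
Step 12: x=[3.8742] v=[-5.6430]
Step 13: x=[3.5961] v=[-5.5617]
Step 14: x=[3.3271] v=[-5.3803]
Step 15: x=[3.0720] v=[-5.1021]
Step 16: x=[2.8354] v=[-4.7320]
Step 17: x=[2.6216] v=[-4.2767]
Step 18: x=[2.4344] v=[-3.7445]
Step 19: x=[2.2772] v=[-3.1449]
Step 20: x=[2.1528] v=[-2.4887]
Step 21: x=[2.0634] v=[-1.7877]
Step 22: x=[2.0107] v=[-1.0545]
Step 23: x=[1.9956] v=[-0.3024]
Step 24: x=[2.0184] v=[0.4552]
First v>=0 after going negative at step 24, time=1.2000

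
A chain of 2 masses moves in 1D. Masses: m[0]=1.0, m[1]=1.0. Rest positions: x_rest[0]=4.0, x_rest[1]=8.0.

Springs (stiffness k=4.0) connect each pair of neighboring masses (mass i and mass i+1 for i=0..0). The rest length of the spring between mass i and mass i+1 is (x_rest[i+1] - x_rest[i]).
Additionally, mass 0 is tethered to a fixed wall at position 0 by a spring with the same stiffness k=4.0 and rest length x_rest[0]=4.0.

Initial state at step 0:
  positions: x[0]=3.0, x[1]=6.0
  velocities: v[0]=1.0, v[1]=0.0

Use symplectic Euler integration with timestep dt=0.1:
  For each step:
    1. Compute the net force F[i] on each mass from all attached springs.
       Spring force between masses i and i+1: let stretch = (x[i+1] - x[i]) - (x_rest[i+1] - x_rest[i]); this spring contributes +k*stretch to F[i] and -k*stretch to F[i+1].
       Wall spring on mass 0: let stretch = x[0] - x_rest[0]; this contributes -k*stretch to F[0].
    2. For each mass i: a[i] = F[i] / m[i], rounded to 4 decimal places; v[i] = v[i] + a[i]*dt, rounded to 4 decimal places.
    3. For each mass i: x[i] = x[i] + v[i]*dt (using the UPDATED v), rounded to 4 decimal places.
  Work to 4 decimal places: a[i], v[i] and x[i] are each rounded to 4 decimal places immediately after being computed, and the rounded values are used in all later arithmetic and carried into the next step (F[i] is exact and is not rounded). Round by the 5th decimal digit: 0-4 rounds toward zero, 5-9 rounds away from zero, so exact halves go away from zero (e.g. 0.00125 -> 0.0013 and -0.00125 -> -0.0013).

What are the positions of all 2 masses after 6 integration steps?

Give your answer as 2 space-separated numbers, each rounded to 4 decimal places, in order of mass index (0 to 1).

Step 0: x=[3.0000 6.0000] v=[1.0000 0.0000]
Step 1: x=[3.1000 6.0400] v=[1.0000 0.4000]
Step 2: x=[3.1936 6.1224] v=[0.9360 0.8240]
Step 3: x=[3.2766 6.2477] v=[0.8301 1.2525]
Step 4: x=[3.3474 6.4141] v=[0.7079 1.6641]
Step 5: x=[3.4070 6.6178] v=[0.5956 2.0374]
Step 6: x=[3.4587 6.8531] v=[0.5171 2.3531]

Answer: 3.4587 6.8531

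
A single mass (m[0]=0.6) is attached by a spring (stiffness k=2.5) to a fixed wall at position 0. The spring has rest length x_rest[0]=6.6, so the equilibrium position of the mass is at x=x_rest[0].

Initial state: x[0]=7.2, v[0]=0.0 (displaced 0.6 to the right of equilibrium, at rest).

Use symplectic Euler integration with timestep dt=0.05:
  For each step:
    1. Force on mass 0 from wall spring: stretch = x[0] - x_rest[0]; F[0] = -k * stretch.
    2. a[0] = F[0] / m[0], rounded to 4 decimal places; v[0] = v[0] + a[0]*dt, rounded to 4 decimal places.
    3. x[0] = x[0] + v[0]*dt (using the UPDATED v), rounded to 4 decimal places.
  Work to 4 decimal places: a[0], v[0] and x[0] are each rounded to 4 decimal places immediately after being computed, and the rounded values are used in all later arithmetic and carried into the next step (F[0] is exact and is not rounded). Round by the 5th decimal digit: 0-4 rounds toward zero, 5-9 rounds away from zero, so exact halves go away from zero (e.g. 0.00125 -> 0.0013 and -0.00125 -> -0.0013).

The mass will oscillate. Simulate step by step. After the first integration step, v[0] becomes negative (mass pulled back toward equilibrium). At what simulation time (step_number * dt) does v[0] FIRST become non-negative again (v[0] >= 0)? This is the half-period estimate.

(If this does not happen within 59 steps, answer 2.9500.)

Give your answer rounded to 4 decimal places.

Answer: 1.5500

Derivation:
Step 0: x=[7.2000] v=[0.0000]
Step 1: x=[7.1938] v=[-0.1250]
Step 2: x=[7.1814] v=[-0.2487]
Step 3: x=[7.1629] v=[-0.3698]
Step 4: x=[7.1385] v=[-0.4871]
Step 5: x=[7.1085] v=[-0.5993]
Step 6: x=[7.0732] v=[-0.7052]
Step 7: x=[7.0330] v=[-0.8038]
Step 8: x=[6.9883] v=[-0.8940]
Step 9: x=[6.9396] v=[-0.9749]
Step 10: x=[6.8873] v=[-1.0457]
Step 11: x=[6.8320] v=[-1.1056]
Step 12: x=[6.7743] v=[-1.1539]
Step 13: x=[6.7148] v=[-1.1902]
Step 14: x=[6.6541] v=[-1.2141]
Step 15: x=[6.5928] v=[-1.2254]
Step 16: x=[6.5316] v=[-1.2239]
Step 17: x=[6.4711] v=[-1.2097]
Step 18: x=[6.4120] v=[-1.1828]
Step 19: x=[6.3548] v=[-1.1436]
Step 20: x=[6.3002] v=[-1.0925]
Step 21: x=[6.2487] v=[-1.0300]
Step 22: x=[6.2009] v=[-0.9568]
Step 23: x=[6.1572] v=[-0.8737]
Step 24: x=[6.1181] v=[-0.7815]
Step 25: x=[6.0840] v=[-0.6811]
Step 26: x=[6.0553] v=[-0.5736]
Step 27: x=[6.0323] v=[-0.4601]
Step 28: x=[6.0152] v=[-0.3418]
Step 29: x=[6.0042] v=[-0.2200]
Step 30: x=[5.9994] v=[-0.0959]
Step 31: x=[6.0009] v=[0.0292]
First v>=0 after going negative at step 31, time=1.5500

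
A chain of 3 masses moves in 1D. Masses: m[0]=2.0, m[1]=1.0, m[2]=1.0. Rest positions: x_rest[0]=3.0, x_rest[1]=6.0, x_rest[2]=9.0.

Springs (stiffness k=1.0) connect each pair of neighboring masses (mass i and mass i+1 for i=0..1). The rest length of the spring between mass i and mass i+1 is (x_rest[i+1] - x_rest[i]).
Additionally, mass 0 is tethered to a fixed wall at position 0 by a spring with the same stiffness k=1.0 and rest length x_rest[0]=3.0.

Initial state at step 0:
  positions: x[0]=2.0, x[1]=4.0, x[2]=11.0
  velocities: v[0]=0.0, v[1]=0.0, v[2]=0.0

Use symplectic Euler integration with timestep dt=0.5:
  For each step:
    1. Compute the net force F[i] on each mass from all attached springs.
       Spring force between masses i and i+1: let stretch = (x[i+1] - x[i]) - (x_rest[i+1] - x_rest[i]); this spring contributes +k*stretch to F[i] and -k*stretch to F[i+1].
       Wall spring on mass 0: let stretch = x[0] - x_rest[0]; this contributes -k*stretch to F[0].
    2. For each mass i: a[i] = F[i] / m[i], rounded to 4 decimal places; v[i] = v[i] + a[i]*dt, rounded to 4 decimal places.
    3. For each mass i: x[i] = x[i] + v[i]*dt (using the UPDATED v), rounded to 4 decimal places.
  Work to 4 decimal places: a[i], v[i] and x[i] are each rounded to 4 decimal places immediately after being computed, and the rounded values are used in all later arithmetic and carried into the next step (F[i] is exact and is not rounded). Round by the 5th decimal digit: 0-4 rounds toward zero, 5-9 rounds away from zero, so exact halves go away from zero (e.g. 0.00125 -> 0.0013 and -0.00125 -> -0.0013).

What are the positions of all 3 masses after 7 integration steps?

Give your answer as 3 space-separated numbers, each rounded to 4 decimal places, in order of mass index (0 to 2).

Step 0: x=[2.0000 4.0000 11.0000] v=[0.0000 0.0000 0.0000]
Step 1: x=[2.0000 5.2500 10.0000] v=[0.0000 2.5000 -2.0000]
Step 2: x=[2.1563 6.8750 8.5625] v=[0.3125 3.2500 -2.8750]
Step 3: x=[2.6329 7.7422 7.4531] v=[0.9531 1.7344 -2.2188]
Step 4: x=[3.4190 7.2598 7.1660] v=[1.5722 -0.9648 -0.5743]
Step 5: x=[4.2579 5.7938 7.6523] v=[1.6777 -2.9321 0.9726]
Step 6: x=[4.7565 4.4084 8.4240] v=[0.9972 -2.7708 1.5434]
Step 7: x=[4.6170 4.1139 8.9418] v=[-0.2790 -0.5890 1.0356]

Answer: 4.6170 4.1139 8.9418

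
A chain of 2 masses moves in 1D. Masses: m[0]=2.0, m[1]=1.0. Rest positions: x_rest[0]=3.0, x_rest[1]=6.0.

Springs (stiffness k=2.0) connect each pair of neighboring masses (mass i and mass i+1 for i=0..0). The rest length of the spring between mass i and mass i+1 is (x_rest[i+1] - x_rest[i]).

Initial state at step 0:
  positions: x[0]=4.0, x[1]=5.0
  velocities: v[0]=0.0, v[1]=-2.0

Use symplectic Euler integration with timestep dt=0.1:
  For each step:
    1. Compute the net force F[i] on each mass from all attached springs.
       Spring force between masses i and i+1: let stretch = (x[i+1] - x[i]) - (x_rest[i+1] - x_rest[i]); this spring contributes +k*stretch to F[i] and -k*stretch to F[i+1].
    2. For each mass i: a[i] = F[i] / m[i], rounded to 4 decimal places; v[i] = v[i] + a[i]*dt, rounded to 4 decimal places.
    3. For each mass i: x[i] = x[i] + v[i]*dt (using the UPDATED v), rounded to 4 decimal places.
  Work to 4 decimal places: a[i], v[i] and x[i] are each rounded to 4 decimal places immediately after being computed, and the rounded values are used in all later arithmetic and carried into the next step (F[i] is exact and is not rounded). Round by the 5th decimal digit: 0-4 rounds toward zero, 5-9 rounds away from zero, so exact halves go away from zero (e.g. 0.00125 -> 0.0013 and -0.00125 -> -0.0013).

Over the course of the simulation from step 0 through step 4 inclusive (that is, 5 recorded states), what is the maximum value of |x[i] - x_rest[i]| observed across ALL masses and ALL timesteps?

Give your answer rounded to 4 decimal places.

Answer: 1.3785

Derivation:
Step 0: x=[4.0000 5.0000] v=[0.0000 -2.0000]
Step 1: x=[3.9800 4.8400] v=[-0.2000 -1.6000]
Step 2: x=[3.9386 4.7228] v=[-0.4140 -1.1720]
Step 3: x=[3.8750 4.6499] v=[-0.6356 -0.7288]
Step 4: x=[3.7892 4.6215] v=[-0.8581 -0.2838]
Max displacement = 1.3785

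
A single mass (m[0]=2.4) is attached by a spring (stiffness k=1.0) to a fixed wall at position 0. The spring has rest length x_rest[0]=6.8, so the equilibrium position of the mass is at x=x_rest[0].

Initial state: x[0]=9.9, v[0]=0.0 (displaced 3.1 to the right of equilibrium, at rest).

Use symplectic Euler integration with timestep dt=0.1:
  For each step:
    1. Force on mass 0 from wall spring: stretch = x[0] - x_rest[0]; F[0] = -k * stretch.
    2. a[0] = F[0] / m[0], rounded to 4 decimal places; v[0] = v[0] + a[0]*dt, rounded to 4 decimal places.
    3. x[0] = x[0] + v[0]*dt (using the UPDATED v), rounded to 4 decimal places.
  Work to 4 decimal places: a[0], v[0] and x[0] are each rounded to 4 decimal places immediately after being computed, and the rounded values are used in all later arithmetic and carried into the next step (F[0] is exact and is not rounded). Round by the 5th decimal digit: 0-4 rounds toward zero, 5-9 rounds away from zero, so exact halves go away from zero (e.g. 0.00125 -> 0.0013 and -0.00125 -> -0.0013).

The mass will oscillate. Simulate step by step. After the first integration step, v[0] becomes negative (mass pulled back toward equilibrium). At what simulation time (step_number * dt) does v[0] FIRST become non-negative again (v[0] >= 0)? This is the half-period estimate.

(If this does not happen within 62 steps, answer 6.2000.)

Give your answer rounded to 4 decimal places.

Answer: 4.9000

Derivation:
Step 0: x=[9.9000] v=[0.0000]
Step 1: x=[9.8871] v=[-0.1292]
Step 2: x=[9.8613] v=[-0.2578]
Step 3: x=[9.8228] v=[-0.3854]
Step 4: x=[9.7717] v=[-0.5114]
Step 5: x=[9.7082] v=[-0.6352]
Step 6: x=[9.6326] v=[-0.7564]
Step 7: x=[9.5452] v=[-0.8744]
Step 8: x=[9.4463] v=[-0.9888]
Step 9: x=[9.3364] v=[-1.0991]
Step 10: x=[9.2159] v=[-1.2048]
Step 11: x=[9.0854] v=[-1.3055]
Step 12: x=[8.9453] v=[-1.4007]
Step 13: x=[8.7963] v=[-1.4901]
Step 14: x=[8.6390] v=[-1.5733]
Step 15: x=[8.4740] v=[-1.6499]
Step 16: x=[8.3020] v=[-1.7197]
Step 17: x=[8.1238] v=[-1.7823]
Step 18: x=[7.9401] v=[-1.8375]
Step 19: x=[7.7516] v=[-1.8850]
Step 20: x=[7.5591] v=[-1.9247]
Step 21: x=[7.3635] v=[-1.9563]
Step 22: x=[7.1655] v=[-1.9798]
Step 23: x=[6.9660] v=[-1.9950]
Step 24: x=[6.7658] v=[-2.0019]
Step 25: x=[6.5658] v=[-2.0005]
Step 26: x=[6.3667] v=[-1.9907]
Step 27: x=[6.1694] v=[-1.9727]
Step 28: x=[5.9748] v=[-1.9464]
Step 29: x=[5.7836] v=[-1.9120]
Step 30: x=[5.5966] v=[-1.8697]
Step 31: x=[5.4146] v=[-1.8196]
Step 32: x=[5.2384] v=[-1.7619]
Step 33: x=[5.0687] v=[-1.6968]
Step 34: x=[4.9062] v=[-1.6247]
Step 35: x=[4.7516] v=[-1.5458]
Step 36: x=[4.6056] v=[-1.4605]
Step 37: x=[4.4687] v=[-1.3691]
Step 38: x=[4.3415] v=[-1.2720]
Step 39: x=[4.2245] v=[-1.1696]
Step 40: x=[4.1183] v=[-1.0623]
Step 41: x=[4.0232] v=[-0.9506]
Step 42: x=[3.9397] v=[-0.8349]
Step 43: x=[3.8681] v=[-0.7157]
Step 44: x=[3.8088] v=[-0.5935]
Step 45: x=[3.7619] v=[-0.4689]
Step 46: x=[3.7277] v=[-0.3423]
Step 47: x=[3.7063] v=[-0.2143]
Step 48: x=[3.6978] v=[-0.0854]
Step 49: x=[3.7022] v=[0.0439]
First v>=0 after going negative at step 49, time=4.9000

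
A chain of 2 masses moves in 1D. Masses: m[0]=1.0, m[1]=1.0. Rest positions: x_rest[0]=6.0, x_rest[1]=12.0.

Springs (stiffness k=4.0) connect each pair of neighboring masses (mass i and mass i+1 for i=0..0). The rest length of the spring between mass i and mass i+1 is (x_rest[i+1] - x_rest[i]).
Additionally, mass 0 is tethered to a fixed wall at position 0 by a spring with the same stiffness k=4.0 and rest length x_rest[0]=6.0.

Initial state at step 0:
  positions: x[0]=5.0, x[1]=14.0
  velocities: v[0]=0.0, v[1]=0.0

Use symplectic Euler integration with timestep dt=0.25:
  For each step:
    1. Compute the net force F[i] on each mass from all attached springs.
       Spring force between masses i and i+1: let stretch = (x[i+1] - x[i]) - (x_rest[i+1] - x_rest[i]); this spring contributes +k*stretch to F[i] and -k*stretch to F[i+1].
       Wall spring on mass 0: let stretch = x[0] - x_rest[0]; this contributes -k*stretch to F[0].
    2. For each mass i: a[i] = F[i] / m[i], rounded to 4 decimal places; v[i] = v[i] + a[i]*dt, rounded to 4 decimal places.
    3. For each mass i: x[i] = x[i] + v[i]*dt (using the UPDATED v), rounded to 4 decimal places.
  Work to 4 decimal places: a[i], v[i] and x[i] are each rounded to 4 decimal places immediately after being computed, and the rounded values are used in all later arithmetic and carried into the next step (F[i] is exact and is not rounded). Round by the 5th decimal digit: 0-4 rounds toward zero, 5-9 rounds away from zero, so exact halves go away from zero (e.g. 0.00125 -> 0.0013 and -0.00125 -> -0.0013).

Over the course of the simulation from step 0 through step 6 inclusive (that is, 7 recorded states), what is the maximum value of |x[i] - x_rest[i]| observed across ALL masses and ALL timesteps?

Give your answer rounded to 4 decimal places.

Answer: 2.0156

Derivation:
Step 0: x=[5.0000 14.0000] v=[0.0000 0.0000]
Step 1: x=[6.0000 13.2500] v=[4.0000 -3.0000]
Step 2: x=[7.3125 12.1875] v=[5.2500 -4.2500]
Step 3: x=[8.0156 11.4063] v=[2.8125 -3.1250]
Step 4: x=[7.5625 11.2774] v=[-1.8124 -0.5157]
Step 5: x=[6.1475 11.7198] v=[-5.6600 1.7694]
Step 6: x=[4.5887 12.2691] v=[-6.2352 2.1971]
Max displacement = 2.0156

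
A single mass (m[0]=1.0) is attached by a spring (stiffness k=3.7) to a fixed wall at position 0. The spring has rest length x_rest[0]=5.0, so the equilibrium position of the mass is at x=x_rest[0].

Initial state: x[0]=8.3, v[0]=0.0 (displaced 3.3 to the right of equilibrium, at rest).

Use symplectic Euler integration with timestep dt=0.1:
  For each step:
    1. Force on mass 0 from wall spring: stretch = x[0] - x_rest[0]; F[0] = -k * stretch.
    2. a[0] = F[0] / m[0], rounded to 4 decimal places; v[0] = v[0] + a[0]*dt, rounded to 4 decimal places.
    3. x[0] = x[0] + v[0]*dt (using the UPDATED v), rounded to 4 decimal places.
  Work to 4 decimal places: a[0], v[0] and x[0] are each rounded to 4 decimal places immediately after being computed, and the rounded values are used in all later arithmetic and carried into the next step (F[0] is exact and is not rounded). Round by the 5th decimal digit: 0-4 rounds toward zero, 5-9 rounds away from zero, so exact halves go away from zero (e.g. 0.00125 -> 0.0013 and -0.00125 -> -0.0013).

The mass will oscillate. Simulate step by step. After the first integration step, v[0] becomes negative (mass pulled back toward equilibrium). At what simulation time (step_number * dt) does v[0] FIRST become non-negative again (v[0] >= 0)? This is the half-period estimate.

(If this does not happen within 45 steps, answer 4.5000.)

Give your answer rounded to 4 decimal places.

Answer: 1.7000

Derivation:
Step 0: x=[8.3000] v=[0.0000]
Step 1: x=[8.1779] v=[-1.2210]
Step 2: x=[7.9382] v=[-2.3968]
Step 3: x=[7.5898] v=[-3.4839]
Step 4: x=[7.1456] v=[-4.4421]
Step 5: x=[6.6220] v=[-5.2360]
Step 6: x=[6.0384] v=[-5.8361]
Step 7: x=[5.4164] v=[-6.2203]
Step 8: x=[4.7790] v=[-6.3744]
Step 9: x=[4.1497] v=[-6.2926]
Step 10: x=[3.5519] v=[-5.9780]
Step 11: x=[3.0077] v=[-5.4422]
Step 12: x=[2.5372] v=[-4.7051]
Step 13: x=[2.1578] v=[-3.7939]
Step 14: x=[1.8836] v=[-2.7423]
Step 15: x=[1.7247] v=[-1.5892]
Step 16: x=[1.6870] v=[-0.3773]
Step 17: x=[1.7719] v=[0.8485]
First v>=0 after going negative at step 17, time=1.7000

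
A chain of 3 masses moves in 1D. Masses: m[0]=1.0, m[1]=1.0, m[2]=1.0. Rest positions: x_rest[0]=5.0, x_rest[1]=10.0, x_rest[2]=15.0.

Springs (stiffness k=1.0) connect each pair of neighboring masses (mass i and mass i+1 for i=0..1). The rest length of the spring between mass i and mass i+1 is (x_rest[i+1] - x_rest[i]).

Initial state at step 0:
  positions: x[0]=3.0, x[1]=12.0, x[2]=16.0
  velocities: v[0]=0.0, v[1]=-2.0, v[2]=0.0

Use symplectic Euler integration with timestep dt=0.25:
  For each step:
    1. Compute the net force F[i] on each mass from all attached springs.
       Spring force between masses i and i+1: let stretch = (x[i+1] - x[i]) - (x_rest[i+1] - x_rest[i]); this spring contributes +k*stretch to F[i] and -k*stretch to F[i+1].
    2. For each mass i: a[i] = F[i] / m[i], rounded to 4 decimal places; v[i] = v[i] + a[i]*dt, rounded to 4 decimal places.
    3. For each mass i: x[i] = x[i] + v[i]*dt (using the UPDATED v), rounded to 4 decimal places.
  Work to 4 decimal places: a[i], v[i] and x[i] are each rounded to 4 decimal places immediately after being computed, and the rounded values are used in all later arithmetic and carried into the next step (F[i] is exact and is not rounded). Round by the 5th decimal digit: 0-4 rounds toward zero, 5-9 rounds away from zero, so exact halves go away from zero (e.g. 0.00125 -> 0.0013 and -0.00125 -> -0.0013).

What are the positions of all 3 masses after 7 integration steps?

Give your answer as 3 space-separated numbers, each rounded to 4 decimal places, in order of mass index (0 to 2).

Step 0: x=[3.0000 12.0000 16.0000] v=[0.0000 -2.0000 0.0000]
Step 1: x=[3.2500 11.1875 16.0625] v=[1.0000 -3.2500 0.2500]
Step 2: x=[3.6836 10.1836 16.1328] v=[1.7344 -4.0156 0.2813]
Step 3: x=[4.2110 9.1453 16.1438] v=[2.1094 -4.1533 0.0440]
Step 4: x=[4.7343 8.2360 16.0299] v=[2.0930 -3.6373 -0.4556]
Step 5: x=[5.1639 7.5949 15.7414] v=[1.7184 -2.5643 -1.1541]
Step 6: x=[5.4330 7.3111 15.2562] v=[1.0762 -1.1354 -1.9407]
Step 7: x=[5.5069 7.4065 14.5870] v=[0.2957 0.3814 -2.6770]

Answer: 5.5069 7.4065 14.5870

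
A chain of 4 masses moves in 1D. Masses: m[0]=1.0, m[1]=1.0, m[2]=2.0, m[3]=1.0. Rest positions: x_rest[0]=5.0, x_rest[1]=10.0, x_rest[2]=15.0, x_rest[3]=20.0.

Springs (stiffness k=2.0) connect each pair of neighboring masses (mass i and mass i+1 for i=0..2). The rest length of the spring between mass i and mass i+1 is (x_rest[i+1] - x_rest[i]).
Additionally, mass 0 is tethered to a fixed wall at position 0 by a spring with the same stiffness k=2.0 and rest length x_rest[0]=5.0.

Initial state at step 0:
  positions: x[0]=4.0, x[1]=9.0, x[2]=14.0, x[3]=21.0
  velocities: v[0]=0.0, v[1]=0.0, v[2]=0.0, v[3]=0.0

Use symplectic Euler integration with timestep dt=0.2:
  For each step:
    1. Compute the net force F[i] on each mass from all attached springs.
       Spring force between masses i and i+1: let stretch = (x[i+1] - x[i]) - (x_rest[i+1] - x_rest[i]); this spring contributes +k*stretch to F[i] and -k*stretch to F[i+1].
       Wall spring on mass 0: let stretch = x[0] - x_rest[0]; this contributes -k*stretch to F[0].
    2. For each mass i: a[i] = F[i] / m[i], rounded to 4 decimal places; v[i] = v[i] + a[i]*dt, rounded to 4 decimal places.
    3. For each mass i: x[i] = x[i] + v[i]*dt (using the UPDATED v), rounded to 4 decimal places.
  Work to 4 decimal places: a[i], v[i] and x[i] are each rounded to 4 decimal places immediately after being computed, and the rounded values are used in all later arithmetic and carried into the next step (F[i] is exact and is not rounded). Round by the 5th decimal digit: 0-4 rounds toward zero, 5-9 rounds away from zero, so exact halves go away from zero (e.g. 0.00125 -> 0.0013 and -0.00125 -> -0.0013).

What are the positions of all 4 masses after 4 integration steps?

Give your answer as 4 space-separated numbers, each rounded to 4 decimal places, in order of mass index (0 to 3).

Answer: 4.6287 9.1644 14.6237 19.6704

Derivation:
Step 0: x=[4.0000 9.0000 14.0000 21.0000] v=[0.0000 0.0000 0.0000 0.0000]
Step 1: x=[4.0800 9.0000 14.0800 20.8400] v=[0.4000 0.0000 0.4000 -0.8000]
Step 2: x=[4.2272 9.0128 14.2272 20.5392] v=[0.7360 0.0640 0.7360 -1.5040]
Step 3: x=[4.4191 9.0599 14.4183 20.1334] v=[0.9594 0.2355 0.9555 -2.0288]
Step 4: x=[4.6287 9.1644 14.6237 19.6704] v=[1.0481 0.5225 1.0268 -2.3148]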